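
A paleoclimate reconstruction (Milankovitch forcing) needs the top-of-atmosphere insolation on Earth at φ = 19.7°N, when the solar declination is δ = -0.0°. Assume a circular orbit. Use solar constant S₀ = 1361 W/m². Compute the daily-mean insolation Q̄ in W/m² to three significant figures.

Q̄ ≈ 408 W/m²

cos H₀ = −tan(+19.7°) tan(-0.000°) = 0.0000, H₀ = 1.5708 rad.
Bracket: H₀ sin φ sin δ + cos φ cos δ sin H₀ = 1.5708×0.33710×-0.00000 + 0.94147×1.00000×1.00000 = -0.000000 + 0.941470 = 0.941470.
Q̄ = (S₀/π) × [bracket] = (1361/π) × 0.941470 = 407.9 W/m².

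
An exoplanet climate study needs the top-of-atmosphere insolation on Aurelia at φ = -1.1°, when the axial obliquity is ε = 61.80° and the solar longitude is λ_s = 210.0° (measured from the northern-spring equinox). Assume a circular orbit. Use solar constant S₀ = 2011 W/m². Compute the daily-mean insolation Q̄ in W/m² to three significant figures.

Q̄ ≈ 583 W/m²

Solar declination: sin δ = sin ε · sin λ_s = sin 61.80° × sin 210.0° = -0.44065, so δ = -26.145°.
cos H₀ = −tan(-1.1°) tan(-26.145°) = -0.0094, H₀ = 1.5802 rad.
Bracket: H₀ sin φ sin δ + cos φ cos δ sin H₀ = 1.5802×-0.01920×-0.44065 + 0.99982×0.89768×0.99996 = 0.013369 + 0.897483 = 0.910852.
Q̄ = (S₀/π) × [bracket] = (2011/π) × 0.910852 = 583.1 W/m².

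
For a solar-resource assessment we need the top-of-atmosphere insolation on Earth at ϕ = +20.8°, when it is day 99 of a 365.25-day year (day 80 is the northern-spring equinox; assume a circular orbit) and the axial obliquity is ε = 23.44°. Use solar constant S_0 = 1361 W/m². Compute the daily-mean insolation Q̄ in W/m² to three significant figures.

Q̄ ≈ 433 W/m²

Solar longitude: L_s = 360° × (99 − 80)/365.25 = 18.727°.
sin δ = sin 23.44° × sin 18.727° = 0.12771, so δ = +7.337°.
cos h₀ = −tan(+20.8°) tan(+7.337°) = -0.0489, h₀ = 1.6197 rad.
Bracket: h₀ sin ϕ sin δ + cos ϕ cos δ sin h₀ = 1.6197×0.35511×0.12771 + 0.93483×0.99181×0.99880 = 0.073455 + 0.926061 = 0.999516.
Q̄ = (S_0/π) × [bracket] = (1361/π) × 0.999516 = 433.0 W/m².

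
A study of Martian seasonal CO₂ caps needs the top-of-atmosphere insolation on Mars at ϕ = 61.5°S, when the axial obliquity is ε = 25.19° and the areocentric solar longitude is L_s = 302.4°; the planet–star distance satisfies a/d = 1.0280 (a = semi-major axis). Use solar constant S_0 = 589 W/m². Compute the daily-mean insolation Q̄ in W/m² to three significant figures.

sin δ = sin 25.19° × sin 302.4° = -0.35936, so δ = -21.061°.
cos h₀ = −tan(-61.5°) tan(-21.061°) = -0.7092, h₀ = 2.3592 rad.
Bracket: h₀ sin ϕ sin δ + cos ϕ cos δ sin h₀ = 2.3592×-0.87882×-0.35936 + 0.47716×0.93320×0.70496 = 0.745065 + 0.313909 = 1.058974.
Inverse-square distance factor (a/d)² = 1.0280² = 1.056784.
Q̄ = (S_0/π) × 1.056784 × [bracket] = (589/π) × 1.056784 × 1.058974 = 209.8 W/m².

Q̄ ≈ 210 W/m²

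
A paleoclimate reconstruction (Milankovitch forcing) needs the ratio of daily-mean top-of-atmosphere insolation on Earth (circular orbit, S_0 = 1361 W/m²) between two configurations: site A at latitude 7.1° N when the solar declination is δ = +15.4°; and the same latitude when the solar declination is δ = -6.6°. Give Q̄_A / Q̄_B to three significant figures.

— Configuration A (ϕ=+7.1°):
cos h₀ = −tan(+7.1°) tan(+15.400°) = -0.0343, h₀ = 1.6051 rad.
Bracket: h₀ sin ϕ sin δ + cos ϕ cos δ sin h₀ = 1.6051×0.12360×0.26556 + 0.99233×0.96410×0.99941 = 0.052685 + 0.956141 = 1.008826.
Q̄ = (S_0/π) × [bracket] = (1361/π) × 1.008826 = 437.04 W/m².
— Configuration B (ϕ=+7.1°):
cos h₀ = −tan(+7.1°) tan(-6.600°) = 0.0144, h₀ = 1.5564 rad.
Bracket: h₀ sin ϕ sin δ + cos ϕ cos δ sin h₀ = 1.5564×0.12360×-0.11494 + 0.99233×0.99337×0.99990 = -0.022111 + 0.985652 = 0.963541.
Q̄ = (S_0/π) × [bracket] = (1361/π) × 0.963541 = 417.42 W/m².
Ratio Q̄_A / Q̄_B = 437.04 / 417.42 = 1.047.

Q̄_A / Q̄_B ≈ 1.05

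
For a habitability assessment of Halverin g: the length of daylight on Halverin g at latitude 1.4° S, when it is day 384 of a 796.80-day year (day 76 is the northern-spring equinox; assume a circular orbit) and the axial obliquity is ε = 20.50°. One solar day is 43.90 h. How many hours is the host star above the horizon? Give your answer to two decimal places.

Solar longitude: λ_s = 360° × (384 − 76)/796.80 = 139.157°.
sin δ = sin 20.50° × sin 139.157° = 0.22903, so δ = +13.240°.
cos H₀ = −tan φ · tan δ = −tan(-1.4°) × tan(+13.240°) = 0.0058, so H₀ = 1.5650 rad = 89.67°.
Daylight = 2H₀/(2π) × 43.90 h = (1.5650/π) × 43.90 = 21.87 h.

21.87 h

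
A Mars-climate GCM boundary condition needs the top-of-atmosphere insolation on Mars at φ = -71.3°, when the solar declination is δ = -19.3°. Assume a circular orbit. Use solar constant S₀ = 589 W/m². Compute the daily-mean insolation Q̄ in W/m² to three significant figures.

Q̄ ≈ 184 W/m²

cos H₀ = −tan(-71.3°) tan(-19.300°) = -1.0346 ≤ −1 ⇒ polar day, H₀ = π.
Bracket: H₀ sin φ sin δ + cos φ cos δ sin H₀ = 3.1416×-0.94721×-0.33051 + 0.32061×0.94380×0.00000 = 0.983517 + 0.000000 = 0.983517.
Q̄ = (S₀/π) × [bracket] = (589/π) × 0.983517 = 184.4 W/m².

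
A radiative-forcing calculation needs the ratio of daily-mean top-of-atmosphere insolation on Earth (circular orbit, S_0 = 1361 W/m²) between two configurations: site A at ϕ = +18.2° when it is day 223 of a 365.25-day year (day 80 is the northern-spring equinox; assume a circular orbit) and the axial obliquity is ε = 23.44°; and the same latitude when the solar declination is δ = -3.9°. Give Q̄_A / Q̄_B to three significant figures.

Q̄_A / Q̄_B ≈ 1.14

— Configuration A (ϕ=+18.2°):
Solar longitude: L_s = 360° × (223 − 80)/365.25 = 140.945°.
sin δ = sin 23.44° × sin 140.945° = 0.25064, so δ = +14.515°.
cos h₀ = −tan(+18.2°) tan(+14.515°) = -0.0851, h₀ = 1.6560 rad.
Bracket: h₀ sin ϕ sin δ + cos ϕ cos δ sin h₀ = 1.6560×0.31233×0.25064 + 0.94997×0.96808×0.99637 = 0.129636 + 0.916309 = 1.045945.
Q̄ = (S_0/π) × [bracket] = (1361/π) × 1.045945 = 453.12 W/m².
— Configuration B (ϕ=+18.2°):
cos h₀ = −tan(+18.2°) tan(-3.900°) = 0.0224, h₀ = 1.5484 rad.
Bracket: h₀ sin ϕ sin δ + cos ϕ cos δ sin h₀ = 1.5484×0.31233×-0.06802 + 0.94997×0.99768×0.99975 = -0.032895 + 0.947529 = 0.914634.
Q̄ = (S_0/π) × [bracket] = (1361/π) × 0.914634 = 396.24 W/m².
Ratio Q̄_A / Q̄_B = 453.12 / 396.24 = 1.144.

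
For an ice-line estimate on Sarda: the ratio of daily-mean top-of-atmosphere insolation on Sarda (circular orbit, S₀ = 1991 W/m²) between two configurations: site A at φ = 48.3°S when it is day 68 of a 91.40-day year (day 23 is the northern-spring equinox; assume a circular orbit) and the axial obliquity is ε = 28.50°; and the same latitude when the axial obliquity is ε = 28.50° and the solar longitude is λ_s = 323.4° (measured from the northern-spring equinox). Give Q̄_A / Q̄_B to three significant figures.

— Configuration A (φ=-48.3°):
Solar longitude: λ_s = 360° × (68 − 23)/91.40 = 177.243°.
sin δ = sin 28.50° × sin 177.243° = 0.02295, so δ = +1.315°.
cos H₀ = −tan(-48.3°) tan(+1.315°) = 0.0258, H₀ = 1.5450 rad.
Bracket: H₀ sin φ sin δ + cos φ cos δ sin H₀ = 1.5450×-0.74664×0.02295 + 0.66523×0.99974×0.99967 = -0.026474 + 0.664838 = 0.638364.
Q̄ = (S₀/π) × [bracket] = (1991/π) × 0.638364 = 404.57 W/m².
— Configuration B (φ=-48.3°):
Solar declination: sin δ = sin ε · sin λ_s = sin 28.50° × sin 323.4° = -0.28449, so δ = -16.529°.
cos H₀ = −tan(-48.3°) tan(-16.529°) = -0.3331, H₀ = 1.9104 rad.
Bracket: H₀ sin φ sin δ + cos φ cos δ sin H₀ = 1.9104×-0.74664×-0.28449 + 0.66523×0.95868×0.94290 = 0.405791 + 0.601328 = 1.007119.
Q̄ = (S₀/π) × [bracket] = (1991/π) × 1.007119 = 638.27 W/m².
Ratio Q̄_A / Q̄_B = 404.57 / 638.27 = 0.6339.

Q̄_A / Q̄_B ≈ 0.634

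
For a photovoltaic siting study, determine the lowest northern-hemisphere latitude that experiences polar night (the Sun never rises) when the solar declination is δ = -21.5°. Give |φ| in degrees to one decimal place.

|φ| = 68.5°

Polar night requires cos H₀ = −tan φ tan δ ≥ 1, i.e. tan φ tan δ ≤ −1.
The boundary is |tan φ| · |tan δ| = 1, so |φ| = 90° − |δ| = 90° − 21.5° = 68.5° in the northern hemisphere.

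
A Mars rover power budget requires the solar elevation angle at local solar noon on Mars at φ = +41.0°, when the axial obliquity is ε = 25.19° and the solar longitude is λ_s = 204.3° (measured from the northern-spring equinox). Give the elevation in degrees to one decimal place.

Solar declination: sin δ = sin ε · sin λ_s = sin 25.19° × sin 204.3° = -0.17515, so δ = -10.087°.
At local noon the hour angle is zero, so the zenith angle equals |φ − δ| = |+41.0° − (-10.087°)| = 51.087°.
Elevation = 90° − 51.087° = 38.9°.

38.9°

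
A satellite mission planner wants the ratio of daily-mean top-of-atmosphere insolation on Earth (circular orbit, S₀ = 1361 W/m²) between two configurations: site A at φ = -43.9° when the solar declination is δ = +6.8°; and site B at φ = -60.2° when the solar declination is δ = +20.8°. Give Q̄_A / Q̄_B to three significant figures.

— Configuration A (φ=-43.9°):
cos H₀ = −tan(-43.9°) tan(+6.800°) = 0.1147, H₀ = 1.4558 rad.
Bracket: H₀ sin φ sin δ + cos φ cos δ sin H₀ = 1.4558×-0.69340×0.11840 + 0.72055×0.99297×0.99339 = -0.119519 + 0.710755 = 0.591236.
Q̄ = (S₀/π) × [bracket] = (1361/π) × 0.591236 = 256.14 W/m².
— Configuration B (φ=-60.2°):
cos H₀ = −tan(-60.2°) tan(+20.800°) = 0.6633, H₀ = 0.8456 rad.
Bracket: H₀ sin φ sin δ + cos φ cos δ sin H₀ = 0.8456×-0.86777×0.35511 + 0.49697×0.93483×0.74837 = -0.260575 + 0.347680 = 0.087105.
Q̄ = (S₀/π) × [bracket] = (1361/π) × 0.087105 = 37.736 W/m².
Ratio Q̄_A / Q̄_B = 256.14 / 37.736 = 6.788.

Q̄_A / Q̄_B ≈ 6.79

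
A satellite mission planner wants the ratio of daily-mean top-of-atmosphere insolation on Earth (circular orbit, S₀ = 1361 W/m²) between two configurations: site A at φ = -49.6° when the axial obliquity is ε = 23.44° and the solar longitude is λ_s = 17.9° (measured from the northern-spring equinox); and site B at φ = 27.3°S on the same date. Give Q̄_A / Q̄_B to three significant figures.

— Configuration A (φ=-49.6°):
Solar declination: sin δ = sin ε · sin λ_s = sin 23.44° × sin 17.9° = 0.12226, so δ = +7.023°.
cos H₀ = −tan(-49.6°) tan(+7.023°) = 0.1447, H₀ = 1.4255 rad.
Bracket: H₀ sin φ sin δ + cos φ cos δ sin H₀ = 1.4255×-0.76154×0.12226 + 0.64812×0.99250×0.98947 = -0.132722 + 0.636486 = 0.503764.
Q̄ = (S₀/π) × [bracket] = (1361/π) × 0.503764 = 218.24 W/m².
— Configuration B (φ=-27.3°):
cos H₀ = −tan(-27.3°) tan(+7.023°) = 0.0636, H₀ = 1.5072 rad.
Bracket: H₀ sin φ sin δ + cos φ cos δ sin H₀ = 1.5072×-0.45865×0.12226 + 0.88862×0.99250×0.99798 = -0.084516 + 0.880174 = 0.795658.
Q̄ = (S₀/π) × [bracket] = (1361/π) × 0.795658 = 344.69 W/m².
Ratio Q̄_A / Q̄_B = 218.24 / 344.69 = 0.6331.

Q̄_A / Q̄_B ≈ 0.633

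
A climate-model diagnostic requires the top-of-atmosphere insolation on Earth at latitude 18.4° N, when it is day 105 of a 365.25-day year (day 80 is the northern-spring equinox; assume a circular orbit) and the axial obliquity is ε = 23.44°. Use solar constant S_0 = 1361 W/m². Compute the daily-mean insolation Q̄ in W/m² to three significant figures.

Solar longitude: L_s = 360° × (105 − 80)/365.25 = 24.641°.
sin δ = sin 23.44° × sin 24.641° = 0.16585, so δ = +9.547°.
cos h₀ = −tan(+18.4°) tan(+9.547°) = -0.0559, h₀ = 1.6268 rad.
Bracket: h₀ sin ϕ sin δ + cos ϕ cos δ sin h₀ = 1.6268×0.31565×0.16585 + 0.94888×0.98615×0.99843 = 0.085164 + 0.934269 = 1.019433.
Q̄ = (S_0/π) × [bracket] = (1361/π) × 1.019433 = 441.6 W/m².

Q̄ ≈ 442 W/m²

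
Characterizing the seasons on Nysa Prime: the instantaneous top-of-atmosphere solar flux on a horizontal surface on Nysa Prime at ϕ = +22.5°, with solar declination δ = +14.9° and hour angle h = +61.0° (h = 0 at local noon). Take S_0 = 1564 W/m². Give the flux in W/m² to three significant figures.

cos θ_z = sin ϕ sin δ + cos ϕ cos δ cos h = 0.098400 + 0.432845 = 0.531245.
Flux = S_0 · cos θ_z = 1564 × 0.531245 = 830.9 W/m².

831 W/m²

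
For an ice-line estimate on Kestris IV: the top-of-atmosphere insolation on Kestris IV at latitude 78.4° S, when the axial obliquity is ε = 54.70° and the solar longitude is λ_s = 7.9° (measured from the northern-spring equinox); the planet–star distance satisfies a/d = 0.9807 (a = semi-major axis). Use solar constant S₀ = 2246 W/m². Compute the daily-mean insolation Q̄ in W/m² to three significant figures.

Q̄ ≈ 40.1 W/m²

Solar declination: sin δ = sin ε · sin λ_s = sin 54.70° × sin 7.9° = 0.11217, so δ = +6.441°.
cos H₀ = −tan(-78.4°) tan(+6.441°) = 0.5499, H₀ = 0.9885 rad.
Bracket: H₀ sin φ sin δ + cos φ cos δ sin H₀ = 0.9885×-0.97958×0.11217 + 0.20108×0.99369×0.83521 = -0.108616 + 0.166884 = 0.058268.
Inverse-square distance factor (a/d)² = 0.9807² = 0.961772.
Q̄ = (S₀/π) × 0.961772 × [bracket] = (2246/π) × 0.961772 × 0.058268 = 40.06 W/m².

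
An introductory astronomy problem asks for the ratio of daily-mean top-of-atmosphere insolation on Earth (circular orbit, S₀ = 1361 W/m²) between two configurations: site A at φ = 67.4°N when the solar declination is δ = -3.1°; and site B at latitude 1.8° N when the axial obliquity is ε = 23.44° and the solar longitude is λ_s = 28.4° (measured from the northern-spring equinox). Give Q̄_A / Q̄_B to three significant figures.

Q̄_A / Q̄_B ≈ 0.311

— Configuration A (φ=+67.4°):
cos H₀ = −tan(+67.4°) tan(-3.100°) = 0.1301, H₀ = 1.4403 rad.
Bracket: H₀ sin φ sin δ + cos φ cos δ sin H₀ = 1.4403×0.92321×-0.05408 + 0.38430×0.99854×0.99150 = -0.071910 + 0.380477 = 0.308567.
Q̄ = (S₀/π) × [bracket] = (1361/π) × 0.308567 = 133.68 W/m².
— Configuration B (φ=+1.8°):
Solar declination: sin δ = sin ε · sin λ_s = sin 23.44° × sin 28.4° = 0.18920, so δ = +10.906°.
cos H₀ = −tan(+1.8°) tan(+10.906°) = -0.0061, H₀ = 1.5769 rad.
Bracket: H₀ sin φ sin δ + cos φ cos δ sin H₀ = 1.5769×0.03141×0.18920 + 0.99951×0.98194×0.99998 = 0.009371 + 0.981439 = 0.990810.
Q̄ = (S₀/π) × [bracket] = (1361/π) × 0.990810 = 429.24 W/m².
Ratio Q̄_A / Q̄_B = 133.68 / 429.24 = 0.3114.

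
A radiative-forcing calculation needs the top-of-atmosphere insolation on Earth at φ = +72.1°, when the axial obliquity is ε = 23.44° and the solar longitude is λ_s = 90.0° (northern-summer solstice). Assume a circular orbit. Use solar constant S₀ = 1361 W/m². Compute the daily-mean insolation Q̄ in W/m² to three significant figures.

Solar declination: sin δ = sin ε · sin λ_s = sin 23.44° × sin 90.0° = 0.39779, so δ = +23.440°.
cos H₀ = −tan(+72.1°) tan(+23.440°) = -1.3424 ≤ −1 ⇒ polar day, H₀ = π.
Bracket: H₀ sin φ sin δ + cos φ cos δ sin H₀ = 3.1416×0.95159×0.39779 + 0.30736×0.91748×0.00000 = 1.189199 + 0.000000 = 1.189199.
Q̄ = (S₀/π) × [bracket] = (1361/π) × 1.189199 = 515.2 W/m².

Q̄ ≈ 515 W/m²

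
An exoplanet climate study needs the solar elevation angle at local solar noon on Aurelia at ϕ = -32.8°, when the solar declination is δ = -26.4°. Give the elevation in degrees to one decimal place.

83.6°

At local noon the hour angle is zero, so the zenith angle equals |ϕ − δ| = |-32.8° − (-26.400°)| = 6.400°.
Elevation = 90° − 6.400° = 83.6°.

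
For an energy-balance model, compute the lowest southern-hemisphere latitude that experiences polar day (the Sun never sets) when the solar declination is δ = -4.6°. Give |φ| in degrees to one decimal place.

Polar day requires cos H₀ = −tan φ tan δ ≤ −1, i.e. tan φ tan δ ≥ 1.
The boundary is |tan φ| · |tan δ| = 1, so |φ| = 90° − |δ| = 90° − 4.6° = 85.4° in the southern hemisphere.

|φ| = 85.4°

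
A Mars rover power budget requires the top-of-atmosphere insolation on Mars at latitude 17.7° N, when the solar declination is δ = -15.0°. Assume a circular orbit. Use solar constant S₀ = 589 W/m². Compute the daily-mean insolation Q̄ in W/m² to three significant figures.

cos H₀ = −tan(+17.7°) tan(-15.000°) = 0.0855, H₀ = 1.4852 rad.
Bracket: H₀ sin φ sin δ + cos φ cos δ sin H₀ = 1.4852×0.30403×-0.25882 + 0.95266×0.96593×0.99634 = -0.116869 + 0.916835 = 0.799966.
Q̄ = (S₀/π) × [bracket] = (589/π) × 0.799966 = 150.0 W/m².

Q̄ ≈ 150 W/m²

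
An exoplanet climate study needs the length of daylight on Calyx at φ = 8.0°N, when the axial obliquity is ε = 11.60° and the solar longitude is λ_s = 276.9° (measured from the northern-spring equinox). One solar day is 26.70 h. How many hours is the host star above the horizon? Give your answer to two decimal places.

13.11 h

Solar declination: sin δ = sin ε · sin λ_s = sin 11.60° × sin 276.9° = -0.19962, so δ = -11.515°.
cos H₀ = −tan φ · tan δ = −tan(+8.0°) × tan(-11.515°) = 0.0286, so H₀ = 1.5422 rad = 88.36°.
Daylight = 2H₀/(2π) × 26.70 h = (1.5422/π) × 26.70 = 13.11 h.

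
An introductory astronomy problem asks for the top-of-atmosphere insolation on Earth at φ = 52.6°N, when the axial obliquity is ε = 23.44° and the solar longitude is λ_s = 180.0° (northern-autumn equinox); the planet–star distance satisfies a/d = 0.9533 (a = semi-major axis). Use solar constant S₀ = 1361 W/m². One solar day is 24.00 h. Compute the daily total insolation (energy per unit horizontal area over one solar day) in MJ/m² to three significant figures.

20.7 MJ/m²

Solar declination: sin δ = sin ε · sin λ_s = sin 23.44° × sin 180.0° = 0.00000, so δ = +0.000°.
cos H₀ = −tan(+52.6°) tan(+0.000°) = -0.0000, H₀ = 1.5708 rad.
Bracket: H₀ sin φ sin δ + cos φ cos δ sin H₀ = 1.5708×0.79441×0.00000 + 0.60738×1.00000×1.00000 = 0.000000 + 0.607380 = 0.607380.
Inverse-square distance factor (a/d)² = 0.9533² = 0.908781.
Q̄ = (S₀/π) × 0.908781 × [bracket] = (1361/π) × 0.908781 × 0.607380 = 239.13 W/m².
Daily total = Q̄ × 24.00 h × 3600 s/h = 239.13 × 24.00 × 3600 / 10⁶ = 20.66 MJ/m².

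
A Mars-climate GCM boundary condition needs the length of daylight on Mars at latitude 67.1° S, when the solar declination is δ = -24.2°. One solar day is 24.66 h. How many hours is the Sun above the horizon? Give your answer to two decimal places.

24.66 h

Sunrise equation: cos H₀ = −tan φ · tan δ = -1.0639 ≤ −1, so the Sun never sets (polar day) and H₀ = π.
Daylight = 2H₀/(2π) × 24.66 h = (3.1416/π) × 24.66 = 24.66 h.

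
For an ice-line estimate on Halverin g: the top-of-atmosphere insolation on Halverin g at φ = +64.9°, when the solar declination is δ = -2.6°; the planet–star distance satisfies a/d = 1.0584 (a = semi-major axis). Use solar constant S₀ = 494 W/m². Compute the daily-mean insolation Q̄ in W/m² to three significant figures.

Q̄ ≈ 63.6 W/m²

cos H₀ = −tan(+64.9°) tan(-2.600°) = 0.0969, H₀ = 1.4737 rad.
Bracket: H₀ sin φ sin δ + cos φ cos δ sin H₀ = 1.4737×0.90557×-0.04536 + 0.42420×0.99897×0.99529 = -0.060535 + 0.421767 = 0.361232.
Inverse-square distance factor (a/d)² = 1.0584² = 1.120211.
Q̄ = (S₀/π) × 1.120211 × [bracket] = (494/π) × 1.120211 × 0.361232 = 63.63 W/m².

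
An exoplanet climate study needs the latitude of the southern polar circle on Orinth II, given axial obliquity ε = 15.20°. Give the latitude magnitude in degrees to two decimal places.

74.80°

The polar circle is the lowest latitude that experiences at least one full rotation of continuous darkness at the northern-summer solstice; it lies at |φ| = 90° − ε = 90° − 15.20° = 74.80°.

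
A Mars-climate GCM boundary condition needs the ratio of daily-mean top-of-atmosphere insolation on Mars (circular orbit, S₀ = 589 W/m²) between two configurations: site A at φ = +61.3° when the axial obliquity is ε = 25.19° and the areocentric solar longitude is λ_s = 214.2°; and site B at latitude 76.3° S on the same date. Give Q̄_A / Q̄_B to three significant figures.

— Configuration A (φ=+61.3°):
sin δ = sin 25.19° × sin 214.2° = -0.23923, so δ = -13.841°.
cos H₀ = −tan(+61.3°) tan(-13.841°) = 0.4500, H₀ = 1.1040 rad.
Bracket: H₀ sin φ sin δ + cos φ cos δ sin H₀ = 1.1040×0.87715×-0.23923 + 0.48022×0.97096×0.89301 = -0.231664 + 0.416388 = 0.184724.
Q̄ = (S₀/π) × [bracket] = (589/π) × 0.184724 = 34.633 W/m².
— Configuration B (φ=-76.3°):
cos H₀ = −tan(-76.3°) tan(-13.841°) = -1.0107 ≤ −1 ⇒ polar day, H₀ = π.
Bracket: H₀ sin φ sin δ + cos φ cos δ sin H₀ = 3.1416×-0.97155×-0.23923 + 0.23684×0.97096×0.00000 = 0.730183 + 0.000000 = 0.730183.
Q̄ = (S₀/π) × [bracket] = (589/π) × 0.730183 = 136.90 W/m².
Ratio Q̄_A / Q̄_B = 34.633 / 136.90 = 0.2530.

Q̄_A / Q̄_B ≈ 0.253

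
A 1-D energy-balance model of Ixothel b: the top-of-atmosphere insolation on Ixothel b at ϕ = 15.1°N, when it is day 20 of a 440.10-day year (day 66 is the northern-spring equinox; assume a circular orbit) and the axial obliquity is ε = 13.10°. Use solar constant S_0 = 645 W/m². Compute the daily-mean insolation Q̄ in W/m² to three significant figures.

Q̄ ≈ 185 W/m²

Solar longitude: L_s = 360° × (20 − 66)/440.10 = -37.628°, i.e. -37.628° + 360° = 322.372°.
sin δ = sin 13.10° × sin 322.372° = -0.13838, so δ = -7.954°.
cos h₀ = −tan(+15.1°) tan(-7.954°) = 0.0377, h₀ = 1.5331 rad.
Bracket: h₀ sin ϕ sin δ + cos ϕ cos δ sin h₀ = 1.5331×0.26050×-0.13838 + 0.96547×0.99038×0.99929 = -0.055265 + 0.955503 = 0.900238.
Q̄ = (S_0/π) × [bracket] = (645/π) × 0.900238 = 184.8 W/m².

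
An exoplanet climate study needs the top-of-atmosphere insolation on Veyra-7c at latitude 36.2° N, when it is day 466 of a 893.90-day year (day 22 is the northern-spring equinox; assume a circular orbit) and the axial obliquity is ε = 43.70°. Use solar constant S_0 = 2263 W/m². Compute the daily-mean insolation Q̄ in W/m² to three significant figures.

Solar longitude: L_s = 360° × (466 − 22)/893.90 = 178.812°.
sin δ = sin 43.70° × sin 178.812° = 0.01432, so δ = +0.821°.
cos h₀ = −tan(+36.2°) tan(+0.821°) = -0.0105, h₀ = 1.5813 rad.
Bracket: h₀ sin ϕ sin δ + cos ϕ cos δ sin h₀ = 1.5813×0.59061×0.01432 + 0.80696×0.99990×0.99995 = 0.013374 + 0.806839 = 0.820213.
Q̄ = (S_0/π) × [bracket] = (2263/π) × 0.820213 = 590.8 W/m².

Q̄ ≈ 591 W/m²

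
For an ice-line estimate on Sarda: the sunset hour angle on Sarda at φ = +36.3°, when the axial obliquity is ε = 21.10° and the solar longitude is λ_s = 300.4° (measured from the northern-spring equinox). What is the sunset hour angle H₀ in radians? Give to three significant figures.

Solar declination: sin δ = sin ε · sin λ_s = sin 21.10° × sin 300.4° = -0.31050, so δ = -18.089°.
cos H₀ = −tan φ · tan δ = −tan(+36.3°) × tan(-18.089°) = 0.2399, so H₀ = 1.3285 rad = 76.12°.

H₀ = 1.33 rad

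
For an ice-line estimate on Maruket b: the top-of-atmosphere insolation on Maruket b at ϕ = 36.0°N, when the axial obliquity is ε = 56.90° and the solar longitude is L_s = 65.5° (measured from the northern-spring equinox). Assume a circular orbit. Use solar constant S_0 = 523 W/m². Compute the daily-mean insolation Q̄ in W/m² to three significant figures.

Solar declination: sin δ = sin ε · sin L_s = sin 56.90° × sin 65.5° = 0.76229, so δ = +49.667°.
cos h₀ = −tan(+36.0°) tan(+49.667°) = -0.8557, h₀ = 2.5977 rad.
Bracket: h₀ sin ϕ sin δ + cos ϕ cos δ sin h₀ = 2.5977×0.58779×0.76229 + 0.80902×0.64723×0.51747 = 1.163942 + 0.270959 = 1.434901.
Q̄ = (S_0/π) × [bracket] = (523/π) × 1.434901 = 238.9 W/m².

Q̄ ≈ 239 W/m²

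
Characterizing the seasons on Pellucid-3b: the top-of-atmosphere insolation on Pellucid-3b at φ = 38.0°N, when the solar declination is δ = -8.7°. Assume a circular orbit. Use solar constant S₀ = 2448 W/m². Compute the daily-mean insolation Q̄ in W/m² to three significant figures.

Q̄ ≈ 497 W/m²

cos H₀ = −tan(+38.0°) tan(-8.700°) = 0.1196, H₀ = 1.4510 rad.
Bracket: H₀ sin φ sin δ + cos φ cos δ sin H₀ = 1.4510×0.61566×-0.15126 + 0.78801×0.98849×0.99283 = -0.135124 + 0.773355 = 0.638231.
Q̄ = (S₀/π) × [bracket] = (2448/π) × 0.638231 = 497.3 W/m².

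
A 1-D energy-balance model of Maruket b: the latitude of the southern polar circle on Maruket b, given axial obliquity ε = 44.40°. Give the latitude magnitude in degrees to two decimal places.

The polar circle is the lowest latitude that experiences at least one full rotation of continuous darkness at the northern-summer solstice; it lies at |φ| = 90° − ε = 90° − 44.40° = 45.60°.

45.60°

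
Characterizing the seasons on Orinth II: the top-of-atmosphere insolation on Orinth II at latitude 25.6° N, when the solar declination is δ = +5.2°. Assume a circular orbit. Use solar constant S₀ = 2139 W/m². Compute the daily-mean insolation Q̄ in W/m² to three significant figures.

Q̄ ≈ 654 W/m²

cos H₀ = −tan(+25.6°) tan(+5.200°) = -0.0436, H₀ = 1.6144 rad.
Bracket: H₀ sin φ sin δ + cos φ cos δ sin H₀ = 1.6144×0.43209×0.09063 + 0.90183×0.99588×0.99905 = 0.063220 + 0.897261 = 0.960481.
Q̄ = (S₀/π) × [bracket] = (2139/π) × 0.960481 = 654.0 W/m².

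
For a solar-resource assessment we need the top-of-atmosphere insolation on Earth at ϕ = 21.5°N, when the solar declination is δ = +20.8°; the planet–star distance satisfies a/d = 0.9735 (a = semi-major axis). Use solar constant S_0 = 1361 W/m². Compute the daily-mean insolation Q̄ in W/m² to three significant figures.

cos h₀ = −tan(+21.5°) tan(+20.800°) = -0.1496, h₀ = 1.7210 rad.
Bracket: h₀ sin ϕ sin δ + cos ϕ cos δ sin h₀ = 1.7210×0.36650×0.35511 + 0.93042×0.93483×0.98874 = 0.223984 + 0.859991 = 1.083975.
Inverse-square distance factor (a/d)² = 0.9735² = 0.947702.
Q̄ = (S_0/π) × 0.947702 × [bracket] = (1361/π) × 0.947702 × 1.083975 = 445.0 W/m².

Q̄ ≈ 445 W/m²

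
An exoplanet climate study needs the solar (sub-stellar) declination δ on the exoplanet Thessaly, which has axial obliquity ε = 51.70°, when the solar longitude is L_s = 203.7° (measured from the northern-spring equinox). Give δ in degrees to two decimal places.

sin δ = sin ε · sin L_s = sin 51.70° × sin 203.7° = -0.315439.
δ = arcsin(-0.315439) = -18.39°.

δ = -18.39°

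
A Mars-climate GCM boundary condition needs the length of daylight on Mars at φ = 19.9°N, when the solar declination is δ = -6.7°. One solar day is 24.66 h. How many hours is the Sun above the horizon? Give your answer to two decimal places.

cos H₀ = −tan φ · tan δ = −tan(+19.9°) × tan(-6.700°) = 0.0425, so H₀ = 1.5283 rad = 87.56°.
Daylight = 2H₀/(2π) × 24.66 h = (1.5283/π) × 24.66 = 12.00 h.

12.00 h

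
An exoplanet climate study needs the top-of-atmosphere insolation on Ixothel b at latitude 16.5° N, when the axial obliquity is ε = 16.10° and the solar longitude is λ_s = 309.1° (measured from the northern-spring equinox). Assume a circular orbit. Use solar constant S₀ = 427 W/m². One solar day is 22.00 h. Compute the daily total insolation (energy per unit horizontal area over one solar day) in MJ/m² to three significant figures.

Solar declination: sin δ = sin ε · sin λ_s = sin 16.10° × sin 309.1° = -0.21521, so δ = -12.428°.
cos H₀ = −tan(+16.5°) tan(-12.428°) = 0.0653, H₀ = 1.5055 rad.
Bracket: H₀ sin φ sin δ + cos φ cos δ sin H₀ = 1.5055×0.28402×-0.21521 + 0.95882×0.97657×0.99787 = -0.092022 + 0.934360 = 0.842338.
Q̄ = (S₀/π) × [bracket] = (427/π) × 0.842338 = 114.49 W/m².
Daily total = Q̄ × 22.00 h × 3600 s/h = 114.49 × 22.00 × 3600 / 10⁶ = 9.068 MJ/m².

9.07 MJ/m²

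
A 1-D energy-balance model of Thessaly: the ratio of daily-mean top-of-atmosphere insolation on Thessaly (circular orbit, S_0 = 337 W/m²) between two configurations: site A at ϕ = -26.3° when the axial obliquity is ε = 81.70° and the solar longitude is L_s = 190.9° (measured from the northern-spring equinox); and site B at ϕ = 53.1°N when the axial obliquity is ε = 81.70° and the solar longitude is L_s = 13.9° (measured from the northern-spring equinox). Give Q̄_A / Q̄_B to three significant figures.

— Configuration A (ϕ=-26.3°):
Solar declination: sin δ = sin ε · sin L_s = sin 81.70° × sin 190.9° = -0.18711, so δ = -10.784°.
cos h₀ = −tan(-26.3°) tan(-10.784°) = -0.0941, h₀ = 1.6651 rad.
Bracket: h₀ sin ϕ sin δ + cos ϕ cos δ sin h₀ = 1.6651×-0.44307×-0.18711 + 0.89649×0.98234×0.99556 = 0.138041 + 0.876748 = 1.014789.
Q̄ = (S_0/π) × [bracket] = (337/π) × 1.014789 = 108.86 W/m².
— Configuration B (ϕ=+53.1°):
Solar declination: sin δ = sin ε · sin L_s = sin 81.70° × sin 13.9° = 0.23771, so δ = +13.752°.
cos h₀ = −tan(+53.1°) tan(+13.752°) = -0.3259, h₀ = 1.9028 rad.
Bracket: h₀ sin ϕ sin δ + cos ϕ cos δ sin h₀ = 1.9028×0.79968×0.23771 + 0.60042×0.97134×0.94539 = 0.361707 + 0.551363 = 0.913070.
Q̄ = (S_0/π) × [bracket] = (337/π) × 0.913070 = 97.945 W/m².
Ratio Q̄_A / Q̄_B = 108.86 / 97.945 = 1.111.

Q̄_A / Q̄_B ≈ 1.11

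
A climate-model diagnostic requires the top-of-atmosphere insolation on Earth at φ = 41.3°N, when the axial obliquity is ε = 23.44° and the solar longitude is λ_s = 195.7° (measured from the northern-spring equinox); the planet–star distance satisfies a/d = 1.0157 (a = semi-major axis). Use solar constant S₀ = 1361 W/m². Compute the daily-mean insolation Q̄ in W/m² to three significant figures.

Q̄ ≈ 285 W/m²

Solar declination: sin δ = sin ε · sin λ_s = sin 23.44° × sin 195.7° = -0.10764, so δ = -6.179°.
cos H₀ = −tan(+41.3°) tan(-6.179°) = 0.0951, H₀ = 1.4755 rad.
Bracket: H₀ sin φ sin δ + cos φ cos δ sin H₀ = 1.4755×0.66000×-0.10764 + 0.75126×0.99419×0.99547 = -0.104823 + 0.743512 = 0.638689.
Inverse-square distance factor (a/d)² = 1.0157² = 1.031646.
Q̄ = (S₀/π) × 1.031646 × [bracket] = (1361/π) × 1.031646 × 0.638689 = 285.4 W/m².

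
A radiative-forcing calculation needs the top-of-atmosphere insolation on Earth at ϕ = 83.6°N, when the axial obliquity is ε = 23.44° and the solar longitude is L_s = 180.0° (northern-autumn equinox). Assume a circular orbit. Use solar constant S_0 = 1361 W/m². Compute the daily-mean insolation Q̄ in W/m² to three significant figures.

Solar declination: sin δ = sin ε · sin L_s = sin 23.44° × sin 180.0° = 0.00000, so δ = +0.000°.
cos h₀ = −tan(+83.6°) tan(+0.000°) = -0.0000, h₀ = 1.5708 rad.
Bracket: h₀ sin ϕ sin δ + cos ϕ cos δ sin h₀ = 1.5708×0.99377×0.00000 + 0.11147×1.00000×1.00000 = 0.000000 + 0.111470 = 0.111470.
Q̄ = (S_0/π) × [bracket] = (1361/π) × 0.111470 = 48.29 W/m².

Q̄ ≈ 48.3 W/m²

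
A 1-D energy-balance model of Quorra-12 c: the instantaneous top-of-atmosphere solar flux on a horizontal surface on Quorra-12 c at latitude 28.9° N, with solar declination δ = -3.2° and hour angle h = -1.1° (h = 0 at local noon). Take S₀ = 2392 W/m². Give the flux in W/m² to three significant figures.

cos θ_z = sin φ sin δ + cos φ cos δ cos h = -0.026978 + 0.873938 = 0.846960.
Flux = S₀ · cos θ_z = 2392 × 0.846960 = 2026 W/m².

2.03e+03 W/m²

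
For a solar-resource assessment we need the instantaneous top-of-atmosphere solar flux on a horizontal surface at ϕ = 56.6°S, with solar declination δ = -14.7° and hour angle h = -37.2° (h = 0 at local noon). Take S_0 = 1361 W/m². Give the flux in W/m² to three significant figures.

cos θ_z = sin ϕ sin δ + cos ϕ cos δ cos h = 0.211849 + 0.424122 = 0.635971.
Flux = S_0 · cos θ_z = 1361 × 0.635971 = 865.6 W/m².

866 W/m²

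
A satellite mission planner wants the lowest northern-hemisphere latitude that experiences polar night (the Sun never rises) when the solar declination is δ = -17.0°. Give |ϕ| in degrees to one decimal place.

|ϕ| = 73.0°

Polar night requires cos h₀ = −tan ϕ tan δ ≥ 1, i.e. tan ϕ tan δ ≤ −1.
The boundary is |tan ϕ| · |tan δ| = 1, so |ϕ| = 90° − |δ| = 90° − 17.0° = 73.0° in the northern hemisphere.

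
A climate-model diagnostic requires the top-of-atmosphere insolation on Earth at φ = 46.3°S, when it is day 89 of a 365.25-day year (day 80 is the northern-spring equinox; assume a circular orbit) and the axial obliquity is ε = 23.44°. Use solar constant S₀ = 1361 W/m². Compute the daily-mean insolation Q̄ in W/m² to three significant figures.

Q̄ ≈ 269 W/m²

Solar longitude: λ_s = 360° × (89 − 80)/365.25 = 8.871°.
sin δ = sin 23.44° × sin 8.871° = 0.06134, so δ = +3.517°.
cos H₀ = −tan(-46.3°) tan(+3.517°) = 0.0643, H₀ = 1.5064 rad.
Bracket: H₀ sin φ sin δ + cos φ cos δ sin H₀ = 1.5064×-0.72297×0.06134 + 0.69088×0.99812×0.99793 = -0.066804 + 0.688154 = 0.621350.
Q̄ = (S₀/π) × [bracket] = (1361/π) × 0.621350 = 269.2 W/m².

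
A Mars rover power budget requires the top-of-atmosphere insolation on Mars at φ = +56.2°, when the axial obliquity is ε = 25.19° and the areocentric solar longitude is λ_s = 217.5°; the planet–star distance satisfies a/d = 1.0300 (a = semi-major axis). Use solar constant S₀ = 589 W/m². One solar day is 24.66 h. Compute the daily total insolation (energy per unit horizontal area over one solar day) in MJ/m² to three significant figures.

sin δ = sin 25.19° × sin 217.5° = -0.25910, so δ = -15.017°.
cos H₀ = −tan(+56.2°) tan(-15.017°) = 0.4007, H₀ = 1.1585 rad.
Bracket: H₀ sin φ sin δ + cos φ cos δ sin H₀ = 1.1585×0.83098×-0.25910 + 0.55630×0.96585×0.91620 = -0.249433 + 0.492276 = 0.242843.
Inverse-square distance factor (a/d)² = 1.0300² = 1.060900.
Q̄ = (S₀/π) × 1.060900 × [bracket] = (589/π) × 1.060900 × 0.242843 = 48.302 W/m².
Daily total = Q̄ × 24.66 h × 3600 s/h = 48.302 × 24.66 × 3600 / 10⁶ = 4.288 MJ/m².

4.29 MJ/m²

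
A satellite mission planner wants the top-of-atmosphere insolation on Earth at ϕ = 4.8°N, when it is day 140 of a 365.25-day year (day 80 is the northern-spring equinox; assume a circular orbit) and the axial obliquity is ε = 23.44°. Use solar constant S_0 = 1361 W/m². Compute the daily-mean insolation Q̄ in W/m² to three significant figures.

Solar longitude: L_s = 360° × (140 − 80)/365.25 = 59.138°.
sin δ = sin 23.44° × sin 59.138° = 0.34146, so δ = +19.966°.
cos h₀ = −tan(+4.8°) tan(+19.966°) = -0.0305, h₀ = 1.6013 rad.
Bracket: h₀ sin ϕ sin δ + cos ϕ cos δ sin h₀ = 1.6013×0.08368×0.34146 + 0.99649×0.93990×0.99953 = 0.045755 + 0.936161 = 0.981916.
Q̄ = (S_0/π) × [bracket] = (1361/π) × 0.981916 = 425.4 W/m².

Q̄ ≈ 425 W/m²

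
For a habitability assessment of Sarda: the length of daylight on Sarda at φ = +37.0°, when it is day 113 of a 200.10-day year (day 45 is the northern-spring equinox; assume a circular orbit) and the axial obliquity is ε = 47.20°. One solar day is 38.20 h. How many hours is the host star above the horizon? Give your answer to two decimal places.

Solar longitude: λ_s = 360° × (113 − 45)/200.10 = 122.339°.
sin δ = sin 47.20° × sin 122.339° = 0.61993, so δ = +38.311°.
cos H₀ = −tan φ · tan δ = −tan(+37.0°) × tan(+38.311°) = -0.5954, so H₀ = 2.2085 rad = 126.54°.
Daylight = 2H₀/(2π) × 38.20 h = (2.2085/π) × 38.20 = 26.85 h.

26.85 h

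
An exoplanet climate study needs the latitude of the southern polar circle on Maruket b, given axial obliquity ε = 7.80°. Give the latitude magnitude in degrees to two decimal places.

82.20°

The polar circle is the lowest latitude that experiences at least one full rotation of continuous darkness at the northern-summer solstice; it lies at |ϕ| = 90° − ε = 90° − 7.80° = 82.20°.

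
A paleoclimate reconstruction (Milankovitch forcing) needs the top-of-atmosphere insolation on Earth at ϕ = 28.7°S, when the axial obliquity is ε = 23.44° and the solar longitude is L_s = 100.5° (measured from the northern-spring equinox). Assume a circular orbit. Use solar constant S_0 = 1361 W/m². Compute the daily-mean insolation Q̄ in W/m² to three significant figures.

Solar declination: sin δ = sin ε · sin L_s = sin 23.44° × sin 100.5° = 0.39113, so δ = +23.025°.
cos h₀ = −tan(-28.7°) tan(+23.025°) = 0.2327, h₀ = 1.3360 rad.
Bracket: h₀ sin ϕ sin δ + cos ϕ cos δ sin h₀ = 1.3360×-0.48022×0.39113 + 0.87715×0.92034×0.97256 = -0.250939 + 0.785125 = 0.534186.
Q̄ = (S_0/π) × [bracket] = (1361/π) × 0.534186 = 231.4 W/m².

Q̄ ≈ 231 W/m²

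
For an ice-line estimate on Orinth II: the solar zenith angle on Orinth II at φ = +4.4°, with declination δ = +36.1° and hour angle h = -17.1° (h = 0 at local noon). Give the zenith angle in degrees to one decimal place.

θ_z = 35.4°

cos θ_z = sin φ sin δ + cos φ cos δ cos h = 0.045203 + 0.769995 = 0.815198.
θ_z = arccos(0.815198) = 35.4°.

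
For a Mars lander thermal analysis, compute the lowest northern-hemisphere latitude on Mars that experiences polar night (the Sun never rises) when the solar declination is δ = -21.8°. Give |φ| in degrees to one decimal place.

Polar night requires cos H₀ = −tan φ tan δ ≥ 1, i.e. tan φ tan δ ≤ −1.
The boundary is |tan φ| · |tan δ| = 1, so |φ| = 90° − |δ| = 90° − 21.8° = 68.2° in the northern hemisphere.

|φ| = 68.2°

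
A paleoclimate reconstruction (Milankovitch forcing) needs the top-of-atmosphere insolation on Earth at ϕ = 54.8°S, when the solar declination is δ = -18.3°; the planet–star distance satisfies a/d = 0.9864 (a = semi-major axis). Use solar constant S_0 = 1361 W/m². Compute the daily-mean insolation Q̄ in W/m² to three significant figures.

Q̄ ≈ 426 W/m²

cos h₀ = −tan(-54.8°) tan(-18.300°) = -0.4688, h₀ = 2.0588 rad.
Bracket: h₀ sin ϕ sin δ + cos ϕ cos δ sin h₀ = 2.0588×-0.81714×-0.31399 + 0.57643×0.94943×0.88329 = 0.528234 + 0.483407 = 1.011641.
Inverse-square distance factor (a/d)² = 0.9864² = 0.972985.
Q̄ = (S_0/π) × 0.972985 × [bracket] = (1361/π) × 0.972985 × 1.011641 = 426.4 W/m².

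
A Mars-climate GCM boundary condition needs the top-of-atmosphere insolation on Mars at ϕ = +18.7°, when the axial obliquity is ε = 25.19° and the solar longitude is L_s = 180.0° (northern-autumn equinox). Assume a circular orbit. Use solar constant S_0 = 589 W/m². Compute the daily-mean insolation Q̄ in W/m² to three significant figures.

Solar declination: sin δ = sin ε · sin L_s = sin 25.19° × sin 180.0° = 0.00000, so δ = +0.000°.
cos h₀ = −tan(+18.7°) tan(+0.000°) = -0.0000, h₀ = 1.5708 rad.
Bracket: h₀ sin ϕ sin δ + cos ϕ cos δ sin h₀ = 1.5708×0.32061×0.00000 + 0.94721×1.00000×1.00000 = 0.000000 + 0.947210 = 0.947210.
Q̄ = (S_0/π) × [bracket] = (589/π) × 0.947210 = 177.6 W/m².

Q̄ ≈ 178 W/m²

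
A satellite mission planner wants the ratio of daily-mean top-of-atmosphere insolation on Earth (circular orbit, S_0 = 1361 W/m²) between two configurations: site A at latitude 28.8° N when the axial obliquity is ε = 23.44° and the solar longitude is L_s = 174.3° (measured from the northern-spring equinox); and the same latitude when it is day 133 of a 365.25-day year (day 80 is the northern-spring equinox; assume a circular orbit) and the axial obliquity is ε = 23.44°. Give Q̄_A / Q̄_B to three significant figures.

Q̄_A / Q̄_B ≈ 0.836

— Configuration A (ϕ=+28.8°):
Solar declination: sin δ = sin ε · sin L_s = sin 23.44° × sin 174.3° = 0.03951, so δ = +2.264°.
cos h₀ = −tan(+28.8°) tan(+2.264°) = -0.0217, h₀ = 1.5925 rad.
Bracket: h₀ sin ϕ sin δ + cos ϕ cos δ sin h₀ = 1.5925×0.48175×0.03951 + 0.87631×0.99922×0.99976 = 0.030312 + 0.875416 = 0.905728.
Q̄ = (S_0/π) × [bracket] = (1361/π) × 0.905728 = 392.38 W/m².
— Configuration B (ϕ=+28.8°):
Solar longitude: L_s = 360° × (133 − 80)/365.25 = 52.238°.
sin δ = sin 23.44° × sin 52.238° = 0.31448, so δ = +18.329°.
cos h₀ = −tan(+28.8°) tan(+18.329°) = -0.1821, h₀ = 1.7539 rad.
Bracket: h₀ sin ϕ sin δ + cos ϕ cos δ sin h₀ = 1.7539×0.48175×0.31448 + 0.87631×0.94927×0.98328 = 0.265717 + 0.817946 = 1.083663.
Q̄ = (S_0/π) × [bracket] = (1361/π) × 1.083663 = 469.46 W/m².
Ratio Q̄_A / Q̄_B = 392.38 / 469.46 = 0.8358.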